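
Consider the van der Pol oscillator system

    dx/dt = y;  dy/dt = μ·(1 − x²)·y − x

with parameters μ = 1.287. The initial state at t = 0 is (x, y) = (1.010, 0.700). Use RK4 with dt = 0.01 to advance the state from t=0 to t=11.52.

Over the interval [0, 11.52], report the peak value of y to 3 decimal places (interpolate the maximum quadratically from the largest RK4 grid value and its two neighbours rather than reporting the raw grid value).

t=0.000: state=(1.010, 0.700)
step 1 (dt=0.01): k1=(0.700, -1.028), k2=(0.695, -1.038), k3=(0.695, -1.038), k4=(0.690, -1.047); state += dt/6·(k1+2k2+2k3+k4)
t=0.010: state=(1.017, 0.690)
t=0.020: state=(1.024, 0.679)
t=0.030: state=(1.031, 0.668)
continuing one RK4 step at a time; state shown every 50 steps (Δt=0.5):
t=0.500: state=(1.207, 0.073)
t=1.000: state=(1.102, -0.470)
t=1.500: state=(0.740, -1.007)
t=2.000: state=(0.024, -1.966)
t=2.500: state=(-1.206, -2.515)
t=3.000: state=(-1.915, -0.338)
t=3.500: state=(-1.849, 0.402)
t=4.000: state=(-1.591, 0.614)
t=4.500: state=(-1.229, 0.858)
t=5.000: state=(-0.687, 1.388)
t=5.500: state=(0.284, 2.615)
t=6.000: state=(1.644, 1.975)
t=6.500: state=(2.010, -0.086)
t=7.000: state=(1.844, -0.477)
t=7.500: state=(1.563, -0.644)
t=8.000: state=(1.185, -0.898)
t=8.500: state=(0.613, -1.481)
t=9.000: state=(-0.425, -2.759)
t=9.500: state=(-1.741, -1.656)
t=10.000: state=(-2.004, 0.167)
t=10.500: state=(-1.819, 0.496)
t=11.000: state=(-1.530, 0.664)
t=11.500: state=(-1.138, 0.937)
t=11.520: state=(-1.119, 0.953)
largest grid value and its neighbours: y(5.700)=2.97917, y(5.710)=2.98006, y(5.720)=2.97863
parabola through these three points peaks at t≈5.709 with y≈2.98007

max y = 2.980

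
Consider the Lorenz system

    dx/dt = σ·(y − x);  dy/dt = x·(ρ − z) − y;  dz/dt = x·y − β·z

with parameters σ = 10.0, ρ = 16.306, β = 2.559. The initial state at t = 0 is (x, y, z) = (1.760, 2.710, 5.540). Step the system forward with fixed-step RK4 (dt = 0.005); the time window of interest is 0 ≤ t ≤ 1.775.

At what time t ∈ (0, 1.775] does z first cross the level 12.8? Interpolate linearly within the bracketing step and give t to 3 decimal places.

t = 0.303

t=0.000: state=(1.760, 2.710, 5.540)
step 1 (dt=0.005): k1=(9.500, 16.238, -9.407), k2=(9.668, 16.495, -9.210), k3=(9.671, 16.498, -9.209), k4=(9.841, 16.760, -9.009); state += dt/6·(k1+2k2+2k3+k4)
t=0.005: state=(1.808, 2.792, 5.494)
t=0.010: state=(1.858, 2.878, 5.450)
t=0.015: state=(1.910, 2.965, 5.408)
continuing one RK4 step at a time; state shown every 20 steps (Δt=0.1):
t=0.100: state=(3.117, 4.962, 5.108)
t=0.200: state=(5.612, 8.802, 6.619)
t=0.300: state=(9.232, 12.830, 12.534)
next step: t=0.305: state=(9.410, 12.932, 12.971) — z has crossed 12.8
linear interpolation between t=0.300 (12.53399) and t=0.305 (12.97126) → t≈0.303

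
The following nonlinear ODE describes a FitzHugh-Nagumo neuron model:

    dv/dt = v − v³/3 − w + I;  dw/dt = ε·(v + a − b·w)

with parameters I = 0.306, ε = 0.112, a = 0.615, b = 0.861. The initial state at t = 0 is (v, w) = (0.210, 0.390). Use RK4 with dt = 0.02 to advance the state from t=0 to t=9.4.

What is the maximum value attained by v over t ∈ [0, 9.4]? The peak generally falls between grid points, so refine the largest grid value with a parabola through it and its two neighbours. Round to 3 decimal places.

max v = 1.303

t=0.000: state=(0.210, 0.390)
step 1 (dt=0.02): k1=(0.123, 0.055), k2=(0.124, 0.055), k3=(0.124, 0.055), k4=(0.124, 0.055); state += dt/6·(k1+2k2+2k3+k4)
t=0.020: state=(0.212, 0.391)
t=0.040: state=(0.215, 0.392)
t=0.060: state=(0.217, 0.393)
continuing one RK4 step at a time; state shown every 25 steps (Δt=0.5):
t=0.500: state=(0.280, 0.419)
t=1.000: state=(0.373, 0.450)
t=1.500: state=(0.493, 0.486)
t=2.000: state=(0.646, 0.528)
t=2.500: state=(0.822, 0.577)
t=3.000: state=(1.002, 0.633)
t=3.500: state=(1.152, 0.696)
t=4.000: state=(1.250, 0.763)
t=4.500: state=(1.296, 0.831)
t=5.000: state=(1.301, 0.896)
t=5.500: state=(1.277, 0.958)
t=6.000: state=(1.234, 1.015)
t=6.500: state=(1.176, 1.067)
t=7.000: state=(1.107, 1.113)
t=7.500: state=(1.024, 1.152)
t=8.000: state=(0.925, 1.185)
t=8.500: state=(0.803, 1.210)
t=9.000: state=(0.645, 1.227)
t=9.400: state=(0.476, 1.232)
largest grid value and its neighbours: v(4.800)=1.30284, v(4.820)=1.30284, v(4.840)=1.30279
parabola through these three points peaks at t≈4.811 with v≈1.30285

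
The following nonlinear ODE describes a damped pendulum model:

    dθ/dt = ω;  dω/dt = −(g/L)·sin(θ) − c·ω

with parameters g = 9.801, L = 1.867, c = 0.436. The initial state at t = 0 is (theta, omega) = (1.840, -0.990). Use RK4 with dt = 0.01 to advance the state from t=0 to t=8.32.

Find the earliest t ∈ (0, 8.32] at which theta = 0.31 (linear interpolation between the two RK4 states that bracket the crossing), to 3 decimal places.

t=0.000: state=(1.840, -0.990)
step 1 (dt=0.01): k1=(-0.990, -4.629), k2=(-1.013, -4.626), k3=(-1.013, -4.626), k4=(-1.036, -4.623); state += dt/6·(k1+2k2+2k3+k4)
t=0.010: state=(1.830, -1.036)
t=0.020: state=(1.819, -1.082)
t=0.030: state=(1.808, -1.129)
continuing one RK4 step at a time; state shown every 50 steps (Δt=0.5):
t=0.500: state=(0.800, -3.008)
t=0.650: state=(0.329, -3.221)
next step: t=0.660: state=(0.296, -3.223) — theta has crossed 0.31
linear interpolation between t=0.650 (0.32853) and t=0.660 (0.29631) → t≈0.656

t = 0.656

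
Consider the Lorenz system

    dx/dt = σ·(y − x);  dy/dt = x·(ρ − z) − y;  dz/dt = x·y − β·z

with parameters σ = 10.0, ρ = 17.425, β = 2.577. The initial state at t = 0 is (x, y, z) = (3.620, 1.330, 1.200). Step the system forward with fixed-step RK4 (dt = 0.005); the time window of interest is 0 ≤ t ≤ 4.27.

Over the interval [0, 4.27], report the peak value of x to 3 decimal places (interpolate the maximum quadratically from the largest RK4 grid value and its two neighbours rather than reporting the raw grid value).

max x = 13.320

t=0.000: state=(3.620, 1.330, 1.200)
step 1 (dt=0.005): k1=(-22.900, 57.405, 1.722), k2=(-20.892, 56.317, 2.146), k3=(-20.970, 56.397, 2.141), k4=(-19.032, 55.384, 2.546); state += dt/6·(k1+2k2+2k3+k4)
t=0.005: state=(3.515, 1.612, 1.211)
t=0.010: state=(3.429, 1.884, 1.225)
t=0.015: state=(3.360, 2.149, 1.244)
continuing one RK4 step at a time; state shown every 40 steps (Δt=0.2):
t=0.200: state=(7.895, 13.038, 6.858)
t=0.400: state=(11.024, 4.855, 27.534)
t=0.600: state=(0.449, -1.793, 16.751)
t=0.800: state=(-1.626, -2.327, 10.282)
t=1.000: state=(-4.133, -6.249, 8.016)
t=1.200: state=(-9.953, -12.373, 16.664)
t=1.400: state=(-6.900, -2.965, 21.826)
t=1.600: state=(-2.312, -1.684, 14.094)
t=1.800: state=(-2.900, -3.990, 9.443)
t=2.000: state=(-6.988, -9.936, 11.154)
t=2.200: state=(-9.858, -7.980, 22.259)
t=2.400: state=(-3.977, -1.955, 17.561)
t=2.600: state=(-2.764, -3.225, 11.572)
t=2.800: state=(-5.394, -7.610, 10.290)
t=3.000: state=(-9.785, -10.441, 19.054)
t=3.200: state=(-5.879, -3.121, 19.756)
t=3.400: state=(-3.156, -3.080, 13.459)
t=3.600: state=(-4.797, -6.471, 10.852)
t=3.800: state=(-8.920, -10.441, 16.716)
t=4.000: state=(-7.109, -4.539, 20.473)
t=4.200: state=(-3.742, -3.262, 14.815)
t=4.270: state=(-3.664, -3.897, 13.204)
largest grid value and its neighbours: x(0.325)=13.29364, x(0.330)=13.31780, x(0.335)=13.31594
parabola through these three points peaks at t≈0.332 with x≈13.32019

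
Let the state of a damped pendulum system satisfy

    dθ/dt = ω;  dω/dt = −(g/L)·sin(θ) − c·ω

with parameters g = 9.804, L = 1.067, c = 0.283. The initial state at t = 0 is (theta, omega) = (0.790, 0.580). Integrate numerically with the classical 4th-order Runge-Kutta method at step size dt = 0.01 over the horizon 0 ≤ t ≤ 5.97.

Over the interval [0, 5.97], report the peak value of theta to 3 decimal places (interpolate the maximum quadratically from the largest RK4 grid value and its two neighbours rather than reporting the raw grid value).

t=0.000: state=(0.790, 0.580)
step 1 (dt=0.01): k1=(0.580, -6.691), k2=(0.547, -6.700), k3=(0.546, -6.699), k4=(0.513, -6.707); state += dt/6·(k1+2k2+2k3+k4)
t=0.010: state=(0.795, 0.513)
t=0.020: state=(0.800, 0.446)
t=0.030: state=(0.804, 0.379)
continuing one RK4 step at a time; state shown every 20 steps (Δt=0.2):
t=0.200: state=(0.773, -0.738)
t=0.400: state=(0.513, -1.788)
t=0.600: state=(0.098, -2.232)
t=0.800: state=(-0.327, -1.893)
t=1.000: state=(-0.619, -0.951)
t=1.200: state=(-0.693, 0.218)
t=1.400: state=(-0.540, 1.262)
t=1.600: state=(-0.218, 1.864)
t=1.800: state=(0.161, 1.806)
t=2.000: state=(0.464, 1.139)
t=2.200: state=(0.595, 0.148)
t=2.400: state=(0.524, -0.832)
t=2.600: state=(0.283, -1.502)
t=2.800: state=(-0.041, -1.636)
t=3.000: state=(-0.333, -1.200)
t=3.200: state=(-0.496, -0.392)
t=3.400: state=(-0.484, 0.494)
t=3.600: state=(-0.312, 1.176)
t=3.800: state=(-0.043, 1.431)
t=4.000: state=(0.226, 1.179)
t=4.200: state=(0.403, 0.543)
t=4.400: state=(0.434, -0.234)
t=4.600: state=(0.317, -0.894)
t=4.800: state=(0.099, -1.221)
t=5.000: state=(-0.142, -1.110)
t=5.200: state=(-0.320, -0.625)
t=5.400: state=(-0.379, 0.040)
t=5.600: state=(-0.307, 0.656)
t=5.800: state=(-0.134, 1.020)
t=5.970: state=(0.045, 1.039)
largest grid value and its neighbours: theta(0.080)=0.81491, theta(0.090)=0.81500, theta(0.100)=0.81442
parabola through these three points peaks at t≈0.086 with theta≈0.81504

max theta = 0.815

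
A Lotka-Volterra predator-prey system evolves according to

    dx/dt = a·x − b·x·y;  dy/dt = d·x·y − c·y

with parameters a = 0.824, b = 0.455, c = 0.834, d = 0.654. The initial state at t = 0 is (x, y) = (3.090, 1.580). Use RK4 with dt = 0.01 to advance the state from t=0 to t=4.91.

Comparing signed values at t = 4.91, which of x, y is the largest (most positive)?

t=0.000: state=(3.090, 1.580)
step 1 (dt=0.01): k1=(0.325, 1.875), k2=(0.312, 1.888), k3=(0.312, 1.888), k4=(0.299, 1.901); state += dt/6·(k1+2k2+2k3+k4)
t=0.010: state=(3.093, 1.599)
t=0.020: state=(3.096, 1.618)
t=0.030: state=(3.099, 1.637)
continuing one RK4 step at a time; state shown every 20 steps (Δt=0.2):
t=0.200: state=(3.097, 2.007)
t=0.400: state=(2.973, 2.530)
t=0.600: state=(2.713, 3.110)
t=0.800: state=(2.348, 3.668)
t=1.000: state=(1.941, 4.111)
t=1.200: state=(1.554, 4.371)
t=1.400: state=(1.226, 4.433)
t=1.600: state=(0.969, 4.328)
t=1.800: state=(0.778, 4.104)
t=2.000: state=(0.640, 3.809)
t=2.200: state=(0.541, 3.481)
t=2.400: state=(0.472, 3.148)
t=2.600: state=(0.424, 2.824)
t=2.800: state=(0.392, 2.521)
t=3.000: state=(0.373, 2.243)
t=3.200: state=(0.362, 1.992)
t=3.400: state=(0.360, 1.767)
t=3.600: state=(0.365, 1.568)
t=3.800: state=(0.376, 1.393)
t=4.000: state=(0.394, 1.240)
t=4.200: state=(0.417, 1.107)
t=4.400: state=(0.447, 0.991)
t=4.600: state=(0.484, 0.891)
t=4.800: state=(0.528, 0.806)
t=4.910: state=(0.556, 0.765)
compare at T: x=0.556, y=0.765

largest component: y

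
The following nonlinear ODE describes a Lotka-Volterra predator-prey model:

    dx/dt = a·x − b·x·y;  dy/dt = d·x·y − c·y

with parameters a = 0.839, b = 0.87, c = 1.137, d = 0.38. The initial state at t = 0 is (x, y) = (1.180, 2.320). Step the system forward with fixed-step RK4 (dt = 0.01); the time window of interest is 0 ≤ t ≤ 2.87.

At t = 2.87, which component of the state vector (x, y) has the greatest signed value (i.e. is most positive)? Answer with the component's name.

largest component: x

t=0.000: state=(1.180, 2.320)
step 1 (dt=0.01): k1=(-1.392, -1.598), k2=(-1.375, -1.598), k3=(-1.375, -1.598), k4=(-1.359, -1.599); state += dt/6·(k1+2k2+2k3+k4)
t=0.010: state=(1.166, 2.304)
t=0.020: state=(1.153, 2.288)
t=0.030: state=(1.140, 2.272)
continuing one RK4 step at a time; state shown every 10 steps (Δt=0.1):
t=0.100: state=(1.056, 2.160)
t=0.200: state=(0.958, 2.003)
t=0.300: state=(0.881, 1.851)
t=0.400: state=(0.821, 1.707)
t=0.500: state=(0.774, 1.570)
t=0.600: state=(0.739, 1.442)
t=0.700: state=(0.712, 1.323)
t=0.800: state=(0.694, 1.213)
t=0.900: state=(0.682, 1.111)
t=1.000: state=(0.676, 1.018)
t=1.100: state=(0.676, 0.932)
t=1.200: state=(0.680, 0.853)
t=1.300: state=(0.689, 0.782)
t=1.400: state=(0.702, 0.716)
t=1.500: state=(0.719, 0.657)
t=1.600: state=(0.740, 0.603)
t=1.700: state=(0.765, 0.554)
t=1.800: state=(0.795, 0.509)
t=1.900: state=(0.828, 0.468)
t=2.000: state=(0.866, 0.432)
t=2.100: state=(0.909, 0.399)
t=2.200: state=(0.956, 0.369)
t=2.300: state=(1.008, 0.341)
t=2.400: state=(1.065, 0.317)
t=2.500: state=(1.128, 0.295)
t=2.600: state=(1.197, 0.275)
t=2.700: state=(1.272, 0.257)
t=2.800: state=(1.353, 0.241)
t=2.870: state=(1.415, 0.231)
compare at T: x=1.415, y=0.231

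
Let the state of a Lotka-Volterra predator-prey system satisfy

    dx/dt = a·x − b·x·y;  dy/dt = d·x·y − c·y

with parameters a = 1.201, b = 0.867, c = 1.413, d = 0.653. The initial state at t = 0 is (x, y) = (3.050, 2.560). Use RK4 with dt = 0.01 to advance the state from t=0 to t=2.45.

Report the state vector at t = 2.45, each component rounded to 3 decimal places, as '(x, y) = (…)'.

t=0.000: state=(3.050, 2.560)
step 1 (dt=0.01): k1=(-3.106, 1.481), k2=(-3.110, 1.460), k3=(-3.110, 1.459), k4=(-3.113, 1.438); state += dt/6·(k1+2k2+2k3+k4)
t=0.010: state=(3.019, 2.575)
t=0.020: state=(2.988, 2.589)
t=0.030: state=(2.957, 2.602)
continuing one RK4 step at a time; state shown every 10 steps (Δt=0.1):
t=0.100: state=(2.739, 2.685)
t=0.200: state=(2.438, 2.760)
t=0.300: state=(2.161, 2.784)
t=0.400: state=(1.915, 2.761)
t=0.500: state=(1.704, 2.698)
t=0.600: state=(1.527, 2.602)
t=0.700: state=(1.381, 2.484)
t=0.800: state=(1.263, 2.351)
t=0.900: state=(1.168, 2.209)
t=1.000: state=(1.095, 2.065)
t=1.100: state=(1.038, 1.922)
t=1.200: state=(0.997, 1.783)
t=1.300: state=(0.969, 1.651)
t=1.400: state=(0.952, 1.526)
t=1.500: state=(0.945, 1.410)
t=1.600: state=(0.948, 1.302)
t=1.700: state=(0.959, 1.203)
t=1.800: state=(0.978, 1.112)
t=1.900: state=(1.005, 1.030)
t=2.000: state=(1.040, 0.956)
t=2.100: state=(1.082, 0.890)
t=2.200: state=(1.133, 0.831)
t=2.300: state=(1.191, 0.778)
t=2.400: state=(1.258, 0.732)
t=2.450: state=(1.295, 0.711)

(x, y) = (1.295, 0.711)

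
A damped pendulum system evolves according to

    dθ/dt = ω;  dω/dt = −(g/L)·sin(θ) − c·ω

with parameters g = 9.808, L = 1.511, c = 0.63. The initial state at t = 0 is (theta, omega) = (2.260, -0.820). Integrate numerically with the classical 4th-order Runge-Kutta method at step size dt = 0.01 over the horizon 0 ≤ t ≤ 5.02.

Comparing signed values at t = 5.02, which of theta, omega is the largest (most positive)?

t=0.000: state=(2.260, -0.820)
step 1 (dt=0.01): k1=(-0.820, -4.493), k2=(-0.842, -4.496), k3=(-0.842, -4.496), k4=(-0.865, -4.499); state += dt/6·(k1+2k2+2k3+k4)
t=0.010: state=(2.252, -0.865)
t=0.020: state=(2.243, -0.910)
t=0.030: state=(2.233, -0.955)
continuing one RK4 step at a time; state shown every 20 steps (Δt=0.2):
t=0.200: state=(2.005, -1.744)
t=0.400: state=(1.558, -2.718)
t=0.600: state=(0.927, -3.534)
t=0.800: state=(0.186, -3.741)
t=1.000: state=(-0.510, -3.084)
t=1.200: state=(-1.010, -1.865)
t=1.400: state=(-1.249, -0.531)
t=1.600: state=(-1.230, 0.693)
t=1.800: state=(-0.986, 1.707)
t=2.000: state=(-0.571, 2.361)
t=2.200: state=(-0.078, 2.462)
t=2.400: state=(0.374, 1.977)
t=2.600: state=(0.687, 1.110)
t=2.800: state=(0.811, 0.133)
t=3.000: state=(0.746, -0.751)
t=3.200: state=(0.527, -1.394)
t=3.400: state=(0.213, -1.670)
t=3.600: state=(-0.113, -1.526)
t=3.800: state=(-0.374, -1.039)
t=4.000: state=(-0.517, -0.377)
t=4.200: state=(-0.525, 0.286)
t=4.400: state=(-0.412, 0.811)
t=4.600: state=(-0.217, 1.094)
t=4.800: state=(0.007, 1.090)
t=5.000: state=(0.202, 0.826)
t=5.020: state=(0.218, 0.789)
compare at T: theta=0.218, omega=0.789

largest component: omega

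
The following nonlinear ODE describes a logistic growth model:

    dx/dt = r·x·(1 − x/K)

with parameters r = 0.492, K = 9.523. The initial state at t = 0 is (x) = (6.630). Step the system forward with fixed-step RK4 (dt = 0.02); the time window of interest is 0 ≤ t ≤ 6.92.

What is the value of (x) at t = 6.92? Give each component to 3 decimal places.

(x) = (9.387)

t=0.000: state=(6.630)
step 1 (dt=0.02): k1=(0.991), k2=(0.989), k3=(0.989), k4=(0.987); state += dt/6·(k1+2k2+2k3+k4)
t=0.020: state=(6.650)
t=0.040: state=(6.669)
t=0.060: state=(6.689)
continuing one RK4 step at a time; state shown every 25 steps (Δt=0.5):
t=0.500: state=(7.100)
t=1.000: state=(7.517)
t=1.500: state=(7.879)
t=2.000: state=(8.188)
t=2.500: state=(8.446)
t=3.000: state=(8.659)
t=3.500: state=(8.834)
t=4.000: state=(8.976)
t=4.500: state=(9.090)
t=5.000: state=(9.181)
t=5.500: state=(9.253)
t=6.000: state=(9.311)
t=6.500: state=(9.356)
t=6.920: state=(9.387)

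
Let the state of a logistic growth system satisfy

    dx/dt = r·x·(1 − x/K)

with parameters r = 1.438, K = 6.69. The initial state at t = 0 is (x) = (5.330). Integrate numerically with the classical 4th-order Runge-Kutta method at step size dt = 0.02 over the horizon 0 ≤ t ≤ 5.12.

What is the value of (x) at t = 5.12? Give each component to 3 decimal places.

t=0.000: state=(5.330)
step 1 (dt=0.02): k1=(1.558), k2=(1.545), k3=(1.545), k4=(1.532); state += dt/6·(k1+2k2+2k3+k4)
t=0.020: state=(5.361)
t=0.040: state=(5.391)
t=0.060: state=(5.421)
continuing one RK4 step at a time; state shown every 10 steps (Δt=0.2):
t=0.200: state=(5.615)
t=0.400: state=(5.850)
t=0.600: state=(6.040)
t=0.800: state=(6.190)
t=1.000: state=(6.308)
t=1.200: state=(6.399)
t=1.400: state=(6.470)
t=1.600: state=(6.523)
t=1.800: state=(6.564)
t=2.000: state=(6.595)
t=2.200: state=(6.619)
t=2.400: state=(6.636)
t=2.600: state=(6.650)
t=2.800: state=(6.660)
t=3.000: state=(6.667)
t=3.200: state=(6.673)
t=3.400: state=(6.677)
t=3.600: state=(6.680)
t=3.800: state=(6.683)
t=4.000: state=(6.685)
t=4.200: state=(6.686)
t=4.400: state=(6.687)
t=4.600: state=(6.688)
t=4.800: state=(6.688)
t=5.000: state=(6.689)
t=5.120: state=(6.689)

(x) = (6.689)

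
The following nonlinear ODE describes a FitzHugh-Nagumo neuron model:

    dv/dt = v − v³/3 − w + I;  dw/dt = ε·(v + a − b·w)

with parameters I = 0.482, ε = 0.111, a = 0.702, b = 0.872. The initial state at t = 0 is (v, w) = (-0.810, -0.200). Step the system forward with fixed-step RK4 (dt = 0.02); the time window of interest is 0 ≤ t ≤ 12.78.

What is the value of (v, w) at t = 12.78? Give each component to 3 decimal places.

t=0.000: state=(-0.810, -0.200)
step 1 (dt=0.02): k1=(0.049, 0.007), k2=(0.049, 0.007), k3=(0.049, 0.007), k4=(0.049, 0.007); state += dt/6·(k1+2k2+2k3+k4)
t=0.020: state=(-0.809, -0.200)
t=0.040: state=(-0.808, -0.200)
t=0.060: state=(-0.807, -0.200)
continuing one RK4 step at a time; state shown every 25 steps (Δt=0.5):
t=0.500: state=(-0.784, -0.196)
t=1.000: state=(-0.756, -0.190)
t=1.500: state=(-0.724, -0.183)
t=2.000: state=(-0.687, -0.175)
t=2.500: state=(-0.645, -0.165)
t=3.000: state=(-0.596, -0.152)
t=3.500: state=(-0.535, -0.138)
t=4.000: state=(-0.457, -0.120)
t=4.500: state=(-0.354, -0.099)
t=5.000: state=(-0.209, -0.071)
t=5.500: state=(0.005, -0.036)
t=6.000: state=(0.330, 0.012)
t=6.500: state=(0.791, 0.080)
t=7.000: state=(1.292, 0.171)
t=7.500: state=(1.617, 0.281)
t=8.000: state=(1.731, 0.397)
t=8.500: state=(1.737, 0.511)
t=9.000: state=(1.705, 0.618)
t=9.500: state=(1.659, 0.718)
t=10.000: state=(1.608, 0.810)
t=10.500: state=(1.554, 0.896)
t=11.000: state=(1.498, 0.974)
t=11.500: state=(1.439, 1.046)
t=12.000: state=(1.379, 1.111)
t=12.500: state=(1.315, 1.169)
t=12.780: state=(1.278, 1.199)

(v, w) = (1.278, 1.199)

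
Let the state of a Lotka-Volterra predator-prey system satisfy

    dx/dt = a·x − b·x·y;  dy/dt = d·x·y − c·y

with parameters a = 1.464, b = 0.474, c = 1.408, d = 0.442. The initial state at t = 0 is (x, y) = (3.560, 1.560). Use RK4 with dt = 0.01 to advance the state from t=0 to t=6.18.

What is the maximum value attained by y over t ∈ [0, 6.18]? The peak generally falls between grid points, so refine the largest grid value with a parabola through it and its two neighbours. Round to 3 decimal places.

t=0.000: state=(3.560, 1.560)
step 1 (dt=0.01): k1=(2.579, 0.258), k2=(2.587, 0.267), k3=(2.587, 0.267), k4=(2.594, 0.277); state += dt/6·(k1+2k2+2k3+k4)
t=0.010: state=(3.586, 1.563)
t=0.020: state=(3.612, 1.566)
t=0.030: state=(3.638, 1.569)
continuing one RK4 step at a time; state shown every 20 steps (Δt=0.2):
t=0.200: state=(4.100, 1.651)
t=0.400: state=(4.662, 1.835)
t=0.600: state=(5.180, 2.141)
t=0.800: state=(5.553, 2.600)
t=1.000: state=(5.653, 3.227)
t=1.200: state=(5.387, 3.978)
t=1.400: state=(4.778, 4.714)
t=1.600: state=(3.985, 5.242)
t=1.800: state=(3.210, 5.433)
t=2.000: state=(2.582, 5.289)
t=2.200: state=(2.131, 4.909)
t=2.400: state=(1.835, 4.410)
t=2.600: state=(1.661, 3.880)
t=2.800: state=(1.578, 3.377)
t=3.000: state=(1.570, 2.927)
t=3.200: state=(1.624, 2.542)
t=3.400: state=(1.737, 2.225)
t=3.600: state=(1.909, 1.971)
t=3.800: state=(2.143, 1.778)
t=4.000: state=(2.443, 1.643)
t=4.200: state=(2.814, 1.563)
t=4.400: state=(3.257, 1.542)
t=4.600: state=(3.765, 1.586)
t=4.800: state=(4.319, 1.710)
t=5.000: state=(4.874, 1.938)
t=5.200: state=(5.350, 2.300)
t=5.400: state=(5.631, 2.825)
t=5.600: state=(5.595, 3.511)
t=5.800: state=(5.184, 4.277)
t=6.000: state=(4.478, 4.955)
t=6.180: state=(3.751, 5.335)
largest grid value and its neighbours: y(1.800)=5.43286, y(1.810)=5.43303, y(1.820)=5.43235
parabola through these three points peaks at t≈1.807 with y≈5.43307

max y = 5.433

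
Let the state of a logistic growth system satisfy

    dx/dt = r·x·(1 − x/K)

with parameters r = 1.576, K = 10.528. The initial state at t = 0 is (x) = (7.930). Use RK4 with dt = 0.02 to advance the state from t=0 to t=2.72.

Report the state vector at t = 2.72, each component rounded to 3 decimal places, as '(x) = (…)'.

(x) = (10.481)

t=0.000: state=(7.930)
step 1 (dt=0.02): k1=(3.084), k2=(3.059), k3=(3.060), k4=(3.035); state += dt/6·(k1+2k2+2k3+k4)
t=0.020: state=(7.991)
t=0.040: state=(8.051)
t=0.060: state=(8.111)
continuing one RK4 step at a time; state shown every 5 steps (Δt=0.1):
t=0.100: state=(8.226)
t=0.200: state=(8.497)
t=0.300: state=(8.743)
t=0.400: state=(8.964)
t=0.500: state=(9.163)
t=0.600: state=(9.339)
t=0.700: state=(9.496)
t=0.800: state=(9.633)
t=0.900: state=(9.754)
t=1.000: state=(9.860)
t=1.100: state=(9.952)
t=1.200: state=(10.032)
t=1.300: state=(10.101)
t=1.400: state=(10.161)
t=1.500: state=(10.213)
t=1.600: state=(10.258)
t=1.700: state=(10.297)
t=1.800: state=(10.330)
t=1.900: state=(10.358)
t=2.000: state=(10.383)
t=2.100: state=(10.403)
t=2.200: state=(10.421)
t=2.300: state=(10.437)
t=2.400: state=(10.450)
t=2.500: state=(10.461)
t=2.600: state=(10.471)
t=2.700: state=(10.479)
t=2.720: state=(10.481)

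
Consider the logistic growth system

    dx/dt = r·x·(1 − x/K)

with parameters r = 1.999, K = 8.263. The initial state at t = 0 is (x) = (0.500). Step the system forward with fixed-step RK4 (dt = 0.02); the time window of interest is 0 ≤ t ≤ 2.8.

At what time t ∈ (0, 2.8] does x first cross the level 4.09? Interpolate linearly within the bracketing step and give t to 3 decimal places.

t = 1.362

t=0.000: state=(0.500)
step 1 (dt=0.02): k1=(0.939), k2=(0.955), k3=(0.956), k4=(0.973); state += dt/6·(k1+2k2+2k3+k4)
t=0.020: state=(0.519)
t=0.040: state=(0.539)
t=0.060: state=(0.559)
continuing one RK4 step at a time; state shown every 5 steps (Δt=0.1):
t=0.100: state=(0.603)
t=0.200: state=(0.724)
t=0.300: state=(0.868)
t=0.400: state=(1.036)
t=0.500: state=(1.231)
t=0.600: state=(1.455)
t=0.700: state=(1.710)
t=0.800: state=(1.997)
t=0.900: state=(2.315)
t=1.000: state=(2.663)
t=1.100: state=(3.035)
t=1.200: state=(3.428)
t=1.300: state=(3.835)
t=1.360: state=(4.082)
next step: t=1.380: state=(4.165) — x has crossed 4.09
linear interpolation between t=1.360 (4.08218) and t=1.380 (4.16477) → t≈1.362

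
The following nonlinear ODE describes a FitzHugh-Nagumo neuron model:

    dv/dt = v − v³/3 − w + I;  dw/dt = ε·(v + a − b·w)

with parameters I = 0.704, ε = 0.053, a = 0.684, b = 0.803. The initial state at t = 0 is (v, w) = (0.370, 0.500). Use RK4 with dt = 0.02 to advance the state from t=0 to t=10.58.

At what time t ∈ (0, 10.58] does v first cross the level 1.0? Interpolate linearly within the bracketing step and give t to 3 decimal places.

t=0.000: state=(0.370, 0.500)
step 1 (dt=0.02): k1=(0.557, 0.035), k2=(0.562, 0.035), k3=(0.562, 0.035), k4=(0.566, 0.035); state += dt/6·(k1+2k2+2k3+k4)
t=0.020: state=(0.381, 0.501)
t=0.040: state=(0.393, 0.501)
t=0.060: state=(0.404, 0.502)
continuing one RK4 step at a time; state shown every 25 steps (Δt=0.5):
t=0.500: state=(0.704, 0.521)
t=0.860: state=(0.996, 0.542)
next step: t=0.880: state=(1.013, 0.544) — v has crossed 1.0
linear interpolation between t=0.860 (0.99610) and t=0.880 (1.01265) → t≈0.865

t = 0.865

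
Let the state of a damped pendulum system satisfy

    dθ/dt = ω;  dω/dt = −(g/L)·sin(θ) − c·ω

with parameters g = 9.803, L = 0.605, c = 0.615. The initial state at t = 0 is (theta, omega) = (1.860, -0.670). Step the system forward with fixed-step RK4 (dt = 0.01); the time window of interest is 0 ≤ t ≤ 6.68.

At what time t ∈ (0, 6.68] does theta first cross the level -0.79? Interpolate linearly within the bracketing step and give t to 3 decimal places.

t=0.000: state=(1.860, -0.670)
step 1 (dt=0.01): k1=(-0.670, -15.118), k2=(-0.746, -15.087), k3=(-0.745, -15.089), k4=(-0.821, -15.060); state += dt/6·(k1+2k2+2k3+k4)
t=0.010: state=(1.853, -0.821)
t=0.020: state=(1.844, -0.971)
t=0.030: state=(1.833, -1.121)
continuing one RK4 step at a time; state shown every 25 steps (Δt=0.25):
t=0.250: state=(1.233, -4.261)
t=0.500: state=(-0.090, -5.570)
t=0.640: state=(-0.787, -4.164)
next step: t=0.650: state=(-0.828, -4.022) — theta has crossed -0.79
linear interpolation between t=0.640 (-0.78673) and t=0.650 (-0.82766) → t≈0.641

t = 0.641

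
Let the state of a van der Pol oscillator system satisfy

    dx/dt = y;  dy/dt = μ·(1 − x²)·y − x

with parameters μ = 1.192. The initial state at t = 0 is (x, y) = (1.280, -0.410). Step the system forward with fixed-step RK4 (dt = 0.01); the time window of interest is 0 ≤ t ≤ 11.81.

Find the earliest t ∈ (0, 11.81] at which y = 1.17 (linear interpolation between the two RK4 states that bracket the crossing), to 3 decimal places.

t=0.000: state=(1.280, -0.410)
step 1 (dt=0.01): k1=(-0.410, -0.968), k2=(-0.415, -0.965), k3=(-0.415, -0.965), k4=(-0.420, -0.962); state += dt/6·(k1+2k2+2k3+k4)
t=0.010: state=(1.276, -0.420)
t=0.020: state=(1.272, -0.429)
t=0.030: state=(1.267, -0.439)
continuing one RK4 step at a time; state shown every 50 steps (Δt=0.5):
t=0.500: state=(0.959, -0.879)
t=1.000: state=(0.358, -1.608)
t=1.500: state=(-0.728, -2.662)
t=2.000: state=(-1.801, -1.105)
t=2.500: state=(-1.934, 0.252)
t=3.000: state=(-1.717, 0.564)
t=3.500: state=(-1.383, 0.782)
t=3.990: state=(-0.918, 1.164)
next step: t=4.000: state=(-0.906, 1.176) — y has crossed 1.17
linear interpolation between t=3.990 (1.16415) and t=4.000 (1.17561) → t≈3.995

t = 3.995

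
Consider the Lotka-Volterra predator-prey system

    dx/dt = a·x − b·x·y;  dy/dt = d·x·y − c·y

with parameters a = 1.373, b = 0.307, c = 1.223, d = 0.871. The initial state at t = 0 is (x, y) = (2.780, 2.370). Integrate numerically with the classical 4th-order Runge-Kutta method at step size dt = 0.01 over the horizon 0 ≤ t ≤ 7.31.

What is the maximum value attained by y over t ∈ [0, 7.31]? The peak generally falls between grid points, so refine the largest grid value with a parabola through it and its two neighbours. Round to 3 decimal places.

max y = 9.984

t=0.000: state=(2.780, 2.370)
step 1 (dt=0.01): k1=(1.794, 2.840), k2=(1.788, 2.876), k3=(1.788, 2.876), k4=(1.781, 2.912); state += dt/6·(k1+2k2+2k3+k4)
t=0.010: state=(2.798, 2.399)
t=0.020: state=(2.816, 2.428)
t=0.030: state=(2.833, 2.458)
continuing one RK4 step at a time; state shown every 25 steps (Δt=0.25):
t=0.250: state=(3.158, 3.343)
t=0.500: state=(3.250, 4.983)
t=0.750: state=(2.874, 7.213)
t=1.000: state=(2.146, 9.207)
t=1.250: state=(1.435, 9.982)
t=1.500: state=(0.952, 9.493)
t=1.750: state=(0.676, 8.323)
t=2.000: state=(0.529, 6.977)
t=2.250: state=(0.459, 5.717)
t=2.500: state=(0.435, 4.638)
t=2.750: state=(0.445, 3.758)
t=3.000: state=(0.483, 3.061)
t=3.250: state=(0.550, 2.522)
t=3.500: state=(0.650, 2.116)
t=3.750: state=(0.788, 1.821)
t=4.000: state=(0.974, 1.623)
t=4.250: state=(1.218, 1.516)
t=4.500: state=(1.529, 1.504)
t=4.750: state=(1.915, 1.610)
t=5.000: state=(2.363, 1.887)
t=5.250: state=(2.827, 2.447)
t=5.500: state=(3.186, 3.481)
t=5.750: state=(3.233, 5.198)
t=6.000: state=(2.808, 7.455)
t=6.250: state=(2.064, 9.356)
t=6.500: state=(1.373, 9.982)
t=6.750: state=(0.914, 9.391)
t=7.000: state=(0.655, 8.183)
t=7.250: state=(0.519, 6.838)
t=7.310: state=(0.498, 6.525)
largest grid value and its neighbours: y(1.250)=9.98249, y(1.260)=9.98414, y(1.270)=9.98371
parabola through these three points peaks at t≈1.263 with y≈9.98423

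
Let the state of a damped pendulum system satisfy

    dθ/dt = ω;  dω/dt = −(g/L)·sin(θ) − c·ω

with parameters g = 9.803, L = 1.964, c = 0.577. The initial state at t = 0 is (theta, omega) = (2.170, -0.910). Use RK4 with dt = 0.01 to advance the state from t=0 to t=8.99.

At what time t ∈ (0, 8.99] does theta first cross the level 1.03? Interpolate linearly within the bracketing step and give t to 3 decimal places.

t = 0.579

t=0.000: state=(2.170, -0.910)
step 1 (dt=0.01): k1=(-0.910, -3.597), k2=(-0.928, -3.599), k3=(-0.928, -3.599), k4=(-0.946, -3.602); state += dt/6·(k1+2k2+2k3+k4)
t=0.010: state=(2.161, -0.946)
t=0.020: state=(2.151, -0.982)
t=0.030: state=(2.141, -1.018)
continuing one RK4 step at a time; state shown every 50 steps (Δt=0.5):
t=0.500: state=(1.255, -2.732)
t=0.570: state=(1.056, -2.937)
next step: t=0.580: state=(1.027, -2.963) — theta has crossed 1.03
linear interpolation between t=0.570 (1.05609) and t=0.580 (1.02660) → t≈0.579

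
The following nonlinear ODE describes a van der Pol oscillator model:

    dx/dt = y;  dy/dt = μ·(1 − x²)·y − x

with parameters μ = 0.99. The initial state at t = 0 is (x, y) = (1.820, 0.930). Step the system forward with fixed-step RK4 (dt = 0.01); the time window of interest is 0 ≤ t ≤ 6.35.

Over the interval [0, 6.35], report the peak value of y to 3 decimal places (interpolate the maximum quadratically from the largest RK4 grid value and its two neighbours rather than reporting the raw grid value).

t=0.000: state=(1.820, 0.930)
step 1 (dt=0.01): k1=(0.930, -3.949), k2=(0.910, -3.924), k3=(0.910, -3.924), k4=(0.891, -3.898); state += dt/6·(k1+2k2+2k3+k4)
t=0.010: state=(1.829, 0.891)
t=0.020: state=(1.838, 0.852)
t=0.030: state=(1.846, 0.814)
continuing one RK4 step at a time; state shown every 25 steps (Δt=0.25):
t=0.250: state=(1.945, 0.140)
t=0.500: state=(1.921, -0.281)
t=0.750: state=(1.821, -0.501)
t=1.000: state=(1.677, -0.645)
t=1.250: state=(1.499, -0.775)
t=1.500: state=(1.287, -0.926)
t=1.750: state=(1.032, -1.128)
t=2.000: state=(0.716, -1.420)
t=2.250: state=(0.311, -1.840)
t=2.500: state=(-0.213, -2.361)
t=2.750: state=(-0.852, -2.661)
t=3.000: state=(-1.472, -2.133)
t=3.250: state=(-1.866, -1.008)
t=3.500: state=(-2.001, -0.153)
t=3.750: state=(-1.979, 0.280)
t=4.000: state=(-1.879, 0.495)
t=4.250: state=(-1.738, 0.630)
t=4.500: state=(-1.565, 0.748)
t=4.750: state=(-1.362, 0.884)
t=5.000: state=(-1.120, 1.065)
t=5.250: state=(-0.823, 1.323)
t=5.500: state=(-0.448, 1.701)
t=5.750: state=(0.039, 2.207)
t=6.000: state=(0.651, 2.638)
t=6.250: state=(1.301, 2.401)
t=6.350: state=(1.524, 2.039)
largest grid value and its neighbours: y(6.060)=2.66775, y(6.070)=2.66801, y(6.080)=2.66682
parabola through these three points peaks at t≈6.067 with y≈2.66809

max y = 2.668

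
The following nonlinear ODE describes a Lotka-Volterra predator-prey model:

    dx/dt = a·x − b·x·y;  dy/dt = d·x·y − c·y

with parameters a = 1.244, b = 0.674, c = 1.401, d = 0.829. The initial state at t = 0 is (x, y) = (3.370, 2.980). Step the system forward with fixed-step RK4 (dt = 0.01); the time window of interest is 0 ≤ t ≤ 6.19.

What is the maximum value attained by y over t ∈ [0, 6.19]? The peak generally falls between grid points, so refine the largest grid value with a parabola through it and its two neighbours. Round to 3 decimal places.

max y = 4.280

t=0.000: state=(3.370, 2.980)
step 1 (dt=0.01): k1=(-2.576, 4.150), k2=(-2.614, 4.147), k3=(-2.613, 4.147), k4=(-2.650, 4.143); state += dt/6·(k1+2k2+2k3+k4)
t=0.010: state=(3.344, 3.021)
t=0.020: state=(3.317, 3.063)
t=0.030: state=(3.289, 3.104)
continuing one RK4 step at a time; state shown every 20 steps (Δt=0.2):
t=0.200: state=(2.741, 3.747)
t=0.400: state=(2.047, 4.208)
t=0.600: state=(1.478, 4.248)
t=0.800: state=(1.087, 3.962)
t=1.000: state=(0.842, 3.507)
t=1.200: state=(0.696, 3.007)
t=1.400: state=(0.615, 2.531)
t=1.600: state=(0.577, 2.110)
t=1.800: state=(0.571, 1.753)
t=2.000: state=(0.590, 1.458)
t=2.200: state=(0.632, 1.219)
t=2.400: state=(0.697, 1.028)
t=2.600: state=(0.787, 0.878)
t=2.800: state=(0.904, 0.763)
t=3.000: state=(1.052, 0.678)
t=3.200: state=(1.237, 0.619)
t=3.400: state=(1.463, 0.584)
t=3.600: state=(1.735, 0.575)
t=3.800: state=(2.058, 0.595)
t=4.000: state=(2.427, 0.652)
t=4.200: state=(2.832, 0.761)
t=4.400: state=(3.240, 0.952)
t=4.600: state=(3.584, 1.268)
t=4.800: state=(3.755, 1.767)
t=5.000: state=(3.626, 2.474)
t=5.200: state=(3.153, 3.293)
t=5.400: state=(2.470, 3.971)
t=5.600: state=(1.809, 4.271)
t=5.800: state=(1.308, 4.169)
t=6.000: state=(0.979, 3.799)
t=6.190: state=(0.784, 3.341)
largest grid value and its neighbours: y(5.630)=4.27918, y(5.640)=4.27982, y(5.650)=4.27948
parabola through these three points peaks at t≈5.641 with y≈4.27984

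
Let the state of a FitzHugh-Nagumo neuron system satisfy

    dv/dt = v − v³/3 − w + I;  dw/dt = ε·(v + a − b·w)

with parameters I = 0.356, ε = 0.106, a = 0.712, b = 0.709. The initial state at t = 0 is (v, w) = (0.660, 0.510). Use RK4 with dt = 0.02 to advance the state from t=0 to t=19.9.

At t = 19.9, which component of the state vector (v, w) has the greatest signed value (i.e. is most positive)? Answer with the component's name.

t=0.000: state=(0.660, 0.510)
step 1 (dt=0.02): k1=(0.410, 0.107), k2=(0.411, 0.107), k3=(0.411, 0.107), k4=(0.413, 0.108); state += dt/6·(k1+2k2+2k3+k4)
t=0.020: state=(0.668, 0.512)
t=0.040: state=(0.677, 0.514)
t=0.060: state=(0.685, 0.516)
continuing one RK4 step at a time; state shown every 50 steps (Δt=1):
t=1.000: state=(1.084, 0.635)
t=2.000: state=(1.333, 0.788)
t=3.000: state=(1.349, 0.942)
t=4.000: state=(1.254, 1.080)
t=5.000: state=(1.100, 1.195)
t=6.000: state=(0.877, 1.283)
t=7.000: state=(0.503, 1.335)
t=8.000: state=(-0.339, 1.325)
t=9.000: state=(-1.727, 1.192)
t=10.000: state=(-1.990, 0.981)
t=11.000: state=(-1.939, 0.782)
t=12.000: state=(-1.872, 0.604)
t=13.000: state=(-1.805, 0.445)
t=14.000: state=(-1.739, 0.304)
t=15.000: state=(-1.674, 0.181)
t=16.000: state=(-1.610, 0.073)
t=17.000: state=(-1.546, -0.021)
t=18.000: state=(-1.484, -0.101)
t=19.000: state=(-1.422, -0.169)
t=19.900: state=(-1.366, -0.221)
compare at T: v=-1.366, w=-0.221

largest component: w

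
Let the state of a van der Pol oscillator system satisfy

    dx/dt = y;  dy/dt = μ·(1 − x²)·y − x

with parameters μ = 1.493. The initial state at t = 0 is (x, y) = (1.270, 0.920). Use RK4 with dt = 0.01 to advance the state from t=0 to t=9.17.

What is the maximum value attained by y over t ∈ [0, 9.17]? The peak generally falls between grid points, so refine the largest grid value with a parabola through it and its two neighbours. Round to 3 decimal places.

max y = 3.215

t=0.000: state=(1.270, 0.920)
step 1 (dt=0.01): k1=(0.920, -2.112), k2=(0.909, -2.123), k3=(0.909, -2.122), k4=(0.899, -2.133); state += dt/6·(k1+2k2+2k3+k4)
t=0.010: state=(1.279, 0.899)
t=0.020: state=(1.288, 0.877)
t=0.030: state=(1.297, 0.856)
continuing one RK4 step at a time; state shown every 50 steps (Δt=0.5):
t=0.500: state=(1.470, -0.048)
t=1.000: state=(1.311, -0.532)
t=1.500: state=(0.948, -0.950)
t=2.000: state=(0.283, -1.856)
t=2.500: state=(-1.028, -3.105)
t=3.000: state=(-1.964, -0.466)
t=3.500: state=(-1.923, 0.354)
t=4.000: state=(-1.703, 0.510)
t=4.500: state=(-1.411, 0.669)
t=5.000: state=(-1.007, 0.993)
t=5.500: state=(-0.331, 1.865)
t=6.000: state=(0.997, 3.201)
t=6.500: state=(1.978, 0.499)
t=7.000: state=(1.943, -0.350)
t=7.500: state=(1.726, -0.501)
t=8.000: state=(1.441, -0.651)
t=8.500: state=(1.051, -0.951)
t=9.000: state=(0.411, -1.745)
t=9.170: state=(0.073, -2.257)
largest grid value and its neighbours: y(5.960)=3.21370, y(5.970)=3.21528, y(5.980)=3.21377
parabola through these three points peaks at t≈5.970 with y≈3.21528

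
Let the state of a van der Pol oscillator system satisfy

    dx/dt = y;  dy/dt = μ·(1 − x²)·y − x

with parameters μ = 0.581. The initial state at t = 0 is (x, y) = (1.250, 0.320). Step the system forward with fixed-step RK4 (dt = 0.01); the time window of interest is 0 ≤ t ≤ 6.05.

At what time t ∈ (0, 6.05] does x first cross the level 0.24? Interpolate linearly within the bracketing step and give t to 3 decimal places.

t=0.000: state=(1.250, 0.320)
step 1 (dt=0.01): k1=(0.320, -1.355), k2=(0.313, -1.355), k3=(0.313, -1.355), k4=(0.306, -1.355); state += dt/6·(k1+2k2+2k3+k4)
t=0.010: state=(1.253, 0.306)
t=0.020: state=(1.256, 0.293)
t=0.030: state=(1.259, 0.279)
continuing one RK4 step at a time; state shown every 20 steps (Δt=0.2):
t=0.200: state=(1.287, 0.052)
t=0.400: state=(1.272, -0.199)
t=0.600: state=(1.209, -0.428)
t=0.800: state=(1.102, -0.639)
t=1.000: state=(0.954, -0.840)
t=1.200: state=(0.766, -1.041)
t=1.400: state=(0.537, -1.248)
t=1.600: state=(0.266, -1.460)
t=1.610: state=(0.252, -1.470)
next step: t=1.620: state=(0.237, -1.481) — x has crossed 0.24
linear interpolation between t=1.610 (0.25183) and t=1.620 (0.23707) → t≈1.618

t = 1.618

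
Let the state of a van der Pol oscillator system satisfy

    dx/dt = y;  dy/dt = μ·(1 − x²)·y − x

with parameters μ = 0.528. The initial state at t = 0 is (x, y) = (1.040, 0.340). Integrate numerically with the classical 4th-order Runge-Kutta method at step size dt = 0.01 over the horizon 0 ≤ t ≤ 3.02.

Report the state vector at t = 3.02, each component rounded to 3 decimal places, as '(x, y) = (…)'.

t=0.000: state=(1.040, 0.340)
step 1 (dt=0.01): k1=(0.340, -1.055), k2=(0.335, -1.057), k3=(0.335, -1.057), k4=(0.329, -1.059); state += dt/6·(k1+2k2+2k3+k4)
t=0.010: state=(1.043, 0.329)
t=0.020: state=(1.047, 0.319)
t=0.030: state=(1.050, 0.308)
continuing one RK4 step at a time; state shown every 10 steps (Δt=0.1):
t=0.100: state=(1.069, 0.233)
t=0.200: state=(1.086, 0.123)
t=0.300: state=(1.093, 0.014)
t=0.400: state=(1.089, -0.095)
t=0.500: state=(1.074, -0.202)
t=0.600: state=(1.049, -0.307)
t=0.700: state=(1.013, -0.409)
t=0.800: state=(0.967, -0.508)
t=0.900: state=(0.912, -0.606)
t=1.000: state=(0.846, -0.701)
t=1.100: state=(0.771, -0.796)
t=1.200: state=(0.687, -0.890)
t=1.300: state=(0.593, -0.983)
t=1.400: state=(0.490, -1.076)
t=1.500: state=(0.378, -1.167)
t=1.600: state=(0.257, -1.257)
t=1.700: state=(0.127, -1.342)
t=1.800: state=(-0.011, -1.420)
t=1.900: state=(-0.157, -1.488)
t=2.000: state=(-0.308, -1.540)
t=2.100: state=(-0.464, -1.572)
t=2.200: state=(-0.622, -1.576)
t=2.300: state=(-0.778, -1.548)
t=2.400: state=(-0.930, -1.484)
t=2.500: state=(-1.074, -1.383)
t=2.600: state=(-1.206, -1.248)
t=2.700: state=(-1.322, -1.085)
t=2.800: state=(-1.422, -0.901)
t=2.900: state=(-1.502, -0.706)
t=3.000: state=(-1.563, -0.510)
t=3.020: state=(-1.573, -0.471)

(x, y) = (-1.573, -0.471)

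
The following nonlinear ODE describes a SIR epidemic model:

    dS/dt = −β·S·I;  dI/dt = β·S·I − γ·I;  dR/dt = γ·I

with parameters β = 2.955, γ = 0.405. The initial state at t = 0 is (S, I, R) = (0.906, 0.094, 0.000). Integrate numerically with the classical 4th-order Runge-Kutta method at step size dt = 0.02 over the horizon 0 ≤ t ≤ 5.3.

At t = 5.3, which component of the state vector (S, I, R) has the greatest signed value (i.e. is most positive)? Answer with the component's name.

t=0.000: state=(0.906, 0.094, 0.000)
step 1 (dt=0.02): k1=(-0.252, 0.214, 0.038), k2=(-0.257, 0.218, 0.039), k3=(-0.257, 0.218, 0.039), k4=(-0.262, 0.222, 0.040); state += dt/6·(k1+2k2+2k3+k4)
t=0.020: state=(0.901, 0.098, 0.001)
t=0.040: state=(0.896, 0.103, 0.002)
t=0.060: state=(0.890, 0.108, 0.002)
continuing one RK4 step at a time; state shown every 10 steps (Δt=0.2):
t=0.200: state=(0.845, 0.146, 0.010)
t=0.400: state=(0.760, 0.216, 0.024)
t=0.600: state=(0.652, 0.303, 0.045)
t=0.800: state=(0.531, 0.396, 0.073)
t=1.000: state=(0.409, 0.482, 0.109)
t=1.200: state=(0.301, 0.548, 0.151)
t=1.400: state=(0.215, 0.588, 0.197)
t=1.600: state=(0.151, 0.603, 0.245)
t=1.800: state=(0.106, 0.600, 0.294)
t=2.000: state=(0.075, 0.583, 0.342)
t=2.200: state=(0.053, 0.558, 0.388)
t=2.400: state=(0.039, 0.529, 0.433)
t=2.600: state=(0.028, 0.497, 0.474)
t=2.800: state=(0.021, 0.465, 0.513)
t=3.000: state=(0.016, 0.434, 0.550)
t=3.200: state=(0.013, 0.404, 0.583)
t=3.400: state=(0.010, 0.375, 0.615)
t=3.600: state=(0.008, 0.348, 0.644)
t=3.800: state=(0.007, 0.322, 0.671)
t=4.000: state=(0.006, 0.298, 0.696)
t=4.200: state=(0.005, 0.276, 0.720)
t=4.400: state=(0.004, 0.255, 0.741)
t=4.600: state=(0.004, 0.236, 0.761)
t=4.800: state=(0.003, 0.218, 0.779)
t=5.000: state=(0.003, 0.201, 0.796)
t=5.200: state=(0.002, 0.186, 0.812)
t=5.300: state=(0.002, 0.178, 0.819)
compare at T: S=0.002, I=0.178, R=0.819

largest component: R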